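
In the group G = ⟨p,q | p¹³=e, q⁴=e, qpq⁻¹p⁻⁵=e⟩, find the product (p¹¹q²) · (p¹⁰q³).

Compute (p¹¹q²) · (p¹⁰q³) by multiplying left to right and reducing via the relations at each step:
  (p¹¹q²) · p¹⁰ = pq²
  (pq²) · q³ = pq

Answer: pq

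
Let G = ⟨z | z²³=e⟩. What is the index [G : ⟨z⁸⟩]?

First find ord(z⁸) by computing successive powers:
  (z⁸)¹ = z⁸, (z⁸)² = z¹⁶, (z⁸)³ = z, (z⁸)⁴ = z⁹, (z⁸)⁵ = z¹⁷, (z⁸)⁶ = z², (z⁸)⁷ = z¹⁰, (z⁸)⁸ = z¹⁸, (z⁸)⁹ = z³, (z⁸)¹⁰ = z¹¹, (z⁸)¹¹ = z¹⁹, (z⁸)¹² = z⁴, (z⁸)¹³ = z¹², (z⁸)¹⁴ = z²⁰, (z⁸)¹⁵ = z⁵, (z⁸)¹⁶ = z¹³, (z⁸)¹⁷ = z²¹, (z⁸)¹⁸ = z⁶, (z⁸)¹⁹ = z¹⁴, (z⁸)²⁰ = z²², (z⁸)²¹ = z⁷, (z⁸)²² = z¹⁵, (z⁸)²³ = e.
So |⟨z⁸⟩| = ord(z⁸) = 23. With |G| = 23, by Lagrange [G : ⟨z⁸⟩] = 23/23 = 1.

Answer: 1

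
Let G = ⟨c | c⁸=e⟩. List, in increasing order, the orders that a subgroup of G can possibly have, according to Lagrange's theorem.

|G| = 8 = 2³. By Lagrange's theorem the order of any subgroup divides 8; the divisors of 8 are 1, 2, 4, 8.

Answer: 1, 2, 4, 8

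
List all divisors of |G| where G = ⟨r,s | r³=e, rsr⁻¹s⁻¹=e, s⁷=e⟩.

|G| = 21 = 3 · 7. By Lagrange's theorem the order of any subgroup divides 21; the divisors of 21 are 1, 3, 7, 21.

Answer: 1, 3, 7, 21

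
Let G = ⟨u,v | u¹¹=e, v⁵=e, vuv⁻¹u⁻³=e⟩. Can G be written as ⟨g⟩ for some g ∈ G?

Every cyclic group is abelian. But u·v = uv while v·u = u³v, so u·v ≠ v·u and G is not abelian. Hence G is not cyclic.

Answer: No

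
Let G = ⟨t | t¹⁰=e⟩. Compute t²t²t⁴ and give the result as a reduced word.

Multiply left to right, reducing at each step:
  (t²) · t² = t⁴
  (t⁴) · t⁴ = t⁸

Answer: t⁸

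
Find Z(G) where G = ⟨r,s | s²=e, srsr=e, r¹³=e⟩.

An element z ∈ Z(G) iff z commutes with every generator.
For example e is central: e·r = r = r·e; e·s = s = s·e.
Whereas r ∉ Z(G) since r·s = rs ≠ r¹²s = s·r.
Checking each of the 26 elements this way gives Z(G) = {e}, of order 1.

Answer: {e}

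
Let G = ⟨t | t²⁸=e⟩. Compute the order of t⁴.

Compute successive powers until reaching e:
  (t⁴)¹ = t⁴, (t⁴)² = t⁸, (t⁴)³ = t¹², (t⁴)⁴ = t¹⁶, (t⁴)⁵ = t²⁰, (t⁴)⁶ = t²⁴, (t⁴)⁷ = e.
The smallest positive k with (t⁴)ᵏ = e is 7.

Answer: 7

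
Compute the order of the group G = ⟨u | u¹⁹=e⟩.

G is generated by a single element, so G is cyclic. The relator gives u¹⁹ = e and no smaller power is forced to be e, so the 19 powers {e, u, u², u³, u⁴, u⁵, u⁶, u⁷, u⁸, u⁹, u¹², u¹³, u¹¹, u¹⁰, u¹⁴, u¹⁵, u¹⁶, u¹⁷, u¹⁸} are distinct. Hence |G| = 19.

Answer: 19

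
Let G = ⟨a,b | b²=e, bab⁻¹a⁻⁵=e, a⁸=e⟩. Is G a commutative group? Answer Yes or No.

a·b = ab but b·a = a⁵b, so a·b ≠ b·a and G is not abelian.

Answer: No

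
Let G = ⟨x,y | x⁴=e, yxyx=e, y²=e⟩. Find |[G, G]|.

G' = [G, G] is generated by all commutators. The generator-pair commutators are: [x, y] = x².
The subgroup they normally generate is {e, x²}, of order 2.
Check: |G/G'| = 8/2 = 4 is the order of the abelianisation.

Answer: 2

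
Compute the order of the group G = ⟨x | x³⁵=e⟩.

G is generated by a single element, so G is cyclic. The relator gives x³⁵ = e and no smaller power is forced to be e, so the 35 powers {e, x, x², x³, x⁴, x⁵, x⁶, x⁷, x⁸, x⁹, x²², x²³, x²¹, x²⁰, x²⁴, x²⁵, x²⁶, x²⁷, x²⁸, x²⁹, x³², x³³, x³¹, x³⁰, x³⁴, x¹², x¹³, x¹¹, x¹⁰, x¹⁴, x¹⁵, x¹⁶, x¹⁷, x¹⁸, x¹⁹} are distinct. Hence |G| = 35.

Answer: 35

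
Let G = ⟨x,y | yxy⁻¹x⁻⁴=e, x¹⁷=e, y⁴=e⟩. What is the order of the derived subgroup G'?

G' = [G, G] is generated by all commutators. The generator-pair commutators are: [x, y] = x¹⁴.
The subgroup they normally generate is {e, x, x², x³, x⁴, x⁵, x⁶, x⁷, x⁸, x⁹, x¹⁰, x¹¹, x¹², x¹³, x¹⁴, x¹⁵, x¹⁶}, of order 17.
Check: |G/G'| = 68/17 = 4 is the order of the abelianisation.

Answer: 17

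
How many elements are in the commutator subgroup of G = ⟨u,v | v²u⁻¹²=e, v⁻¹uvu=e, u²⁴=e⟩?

G' = [G, G] is generated by all commutators. The generator-pair commutators are: [u, v] = u².
The subgroup they normally generate is {e, u², u⁴, u⁶, u⁸, u¹⁰, u¹², u¹⁴, u¹⁶, u¹⁸, u²⁰, u²²}, of order 12.
Check: |G/G'| = 48/12 = 4 is the order of the abelianisation.

Answer: 12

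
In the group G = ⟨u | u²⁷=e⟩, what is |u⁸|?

Compute successive powers until reaching e:
  (u⁸)¹ = u⁸, (u⁸)² = u¹⁶, (u⁸)³ = u²⁴, (u⁸)⁴ = u⁵, (u⁸)⁵ = u¹³, (u⁸)⁶ = u²¹, (u⁸)⁷ = u², (u⁸)⁸ = u¹⁰, (u⁸)⁹ = u¹⁸, (u⁸)¹⁰ = u²⁶, (u⁸)¹¹ = u⁷, (u⁸)¹² = u¹⁵, (u⁸)¹³ = u²³, (u⁸)¹⁴ = u⁴, (u⁸)¹⁵ = u¹², (u⁸)¹⁶ = u²⁰, (u⁸)¹⁷ = u, (u⁸)¹⁸ = u⁹, (u⁸)¹⁹ = u¹⁷, (u⁸)²⁰ = u²⁵, (u⁸)²¹ = u⁶, (u⁸)²² = u¹⁴, (u⁸)²³ = u²², (u⁸)²⁴ = u³, (u⁸)²⁵ = u¹¹, (u⁸)²⁶ = u¹⁹, (u⁸)²⁷ = e.
The smallest positive k with (u⁸)ᵏ = e is 27.

Answer: 27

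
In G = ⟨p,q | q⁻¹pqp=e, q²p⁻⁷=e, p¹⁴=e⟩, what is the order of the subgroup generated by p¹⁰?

|⟨p¹⁰⟩| equals the order of p¹⁰. Compute successive powers until reaching e:
  (p¹⁰)¹ = p¹⁰, (p¹⁰)² = p⁶, (p¹⁰)³ = p², (p¹⁰)⁴ = p¹², (p¹⁰)⁵ = p⁸, (p¹⁰)⁶ = p⁴, (p¹⁰)⁷ = e.
The smallest positive k with (p¹⁰)ᵏ = e is 7, so |⟨p¹⁰⟩| = 7.

Answer: 7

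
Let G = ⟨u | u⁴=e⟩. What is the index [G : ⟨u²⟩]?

First find ord(u²) by computing successive powers:
  (u²)¹ = u², (u²)² = e.
So |⟨u²⟩| = ord(u²) = 2. With |G| = 4, by Lagrange [G : ⟨u²⟩] = 4/2 = 2.

Answer: 2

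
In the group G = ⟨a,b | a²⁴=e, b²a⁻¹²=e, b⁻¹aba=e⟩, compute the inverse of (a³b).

The order of (a³b) is 4 (smallest k with (a³b)ᵏ = e), so (a³b)⁻¹ = (a³b)³ = a³b⁻¹.
Check: (a³b) · (a³b⁻¹) → (a³b) · a³ = b;   b · b⁻¹ = e, giving e as required.

Answer: a³b⁻¹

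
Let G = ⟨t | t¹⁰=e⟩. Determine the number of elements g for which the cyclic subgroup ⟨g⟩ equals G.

G is cyclic of order 10. An element generates G iff its order is 10, and a cyclic group of order 10 has exactly φ(10) = 4 such elements.

Answer: 4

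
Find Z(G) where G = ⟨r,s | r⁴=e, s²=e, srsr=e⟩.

An element z ∈ Z(G) iff z commutes with every generator.
For example r² is central: (r²)·r = r³ = r·(r²); (r²)·s = r²s = s·(r²).
Whereas r ∉ Z(G) since r·s = rs ≠ r³s = s·r.
Checking each of the 8 elements this way gives Z(G) = {e, r²}, of order 2.

Answer: {e, r²}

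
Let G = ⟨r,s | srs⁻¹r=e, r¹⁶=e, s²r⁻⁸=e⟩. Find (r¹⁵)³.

Compute successive powers of (r¹⁵), reducing at each step:
  (r¹⁵)²: (r¹⁵) · r¹⁵ = r¹⁴
  (r¹⁵)³: (r¹⁴) · r¹⁵ = r¹³

Answer: r¹³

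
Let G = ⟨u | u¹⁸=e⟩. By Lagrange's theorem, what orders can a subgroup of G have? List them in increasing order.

|G| = 18 = 2 · 3². By Lagrange's theorem the order of any subgroup divides 18; the divisors of 18 are 1, 2, 3, 6, 9, 18.

Answer: 1, 2, 3, 6, 9, 18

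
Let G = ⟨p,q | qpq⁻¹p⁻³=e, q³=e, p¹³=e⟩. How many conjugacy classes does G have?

The conjugacy classes (representative and size) are:
  [e] (size 1), [p] (size 3), [p⁵] (size 3), [p¹⁰] (size 3), [p⁸] (size 3), [p¹⁰q] (size 13), [p⁷q²] (size 13).
Class equation: 1 + 3 + 3 + 3 + 3 + 13 + 13 = 39 = |G|. So G has 7 conjugacy classes.

Answer: 7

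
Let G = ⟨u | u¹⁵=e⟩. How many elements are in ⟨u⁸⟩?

|⟨u⁸⟩| equals the order of u⁸. Compute successive powers until reaching e:
  (u⁸)¹ = u⁸, (u⁸)² = u, (u⁸)³ = u⁹, (u⁸)⁴ = u², (u⁸)⁵ = u¹⁰, (u⁸)⁶ = u³, (u⁸)⁷ = u¹¹, (u⁸)⁸ = u⁴, (u⁸)⁹ = u¹², (u⁸)¹⁰ = u⁵, (u⁸)¹¹ = u¹³, (u⁸)¹² = u⁶, (u⁸)¹³ = u¹⁴, (u⁸)¹⁴ = u⁷, (u⁸)¹⁵ = e.
The smallest positive k with (u⁸)ᵏ = e is 15, so |⟨u⁸⟩| = 15.

Answer: 15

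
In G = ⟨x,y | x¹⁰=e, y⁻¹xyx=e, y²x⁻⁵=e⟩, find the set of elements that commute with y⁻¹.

⟨y⁻¹⟩ ⊆ C_G(y⁻¹) since powers of y⁻¹ commute with y⁻¹; so |C_G(y⁻¹)| ≥ |⟨y⁻¹⟩| = 4.
By orbit–stabilizer, |C_G(y⁻¹)| = |G| / |conj. class of y⁻¹| = 20 / 5 = 4.
The 4 elements commuting with y⁻¹ are {e, x⁵, y, y⁻¹}.

Answer: {e, x⁵, y, y⁻¹}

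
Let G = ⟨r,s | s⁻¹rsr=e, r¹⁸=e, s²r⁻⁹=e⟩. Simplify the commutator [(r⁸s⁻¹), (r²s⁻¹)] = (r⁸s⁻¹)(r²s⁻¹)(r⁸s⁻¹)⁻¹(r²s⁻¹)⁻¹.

[(r⁸s⁻¹), (r²s⁻¹)] = (r⁸s⁻¹)·(r²s⁻¹)·(r⁸s⁻¹)⁻¹·(r²s⁻¹)⁻¹.
  (r⁸s⁻¹) · (r²s⁻¹) = r¹⁵
  (r¹⁵) · (r⁸s) = r⁵s
  (r⁵s) · (r²s) = r¹²

Answer: r¹²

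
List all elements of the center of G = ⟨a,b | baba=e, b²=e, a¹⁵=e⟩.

An element z ∈ Z(G) iff z commutes with every generator.
For example e is central: e·a = a = a·e; e·b = b = b·e.
Whereas a ∉ Z(G) since a·b = ab ≠ a¹⁴b = b·a.
Checking each of the 30 elements this way gives Z(G) = {e}, of order 1.

Answer: {e}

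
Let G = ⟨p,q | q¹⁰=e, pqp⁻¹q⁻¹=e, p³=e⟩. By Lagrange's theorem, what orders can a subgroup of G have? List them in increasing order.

|G| = 30 = 2 · 3 · 5. By Lagrange's theorem the order of any subgroup divides 30; the divisors of 30 are 1, 2, 3, 5, 6, 10, 15, 30.

Answer: 1, 2, 3, 5, 6, 10, 15, 30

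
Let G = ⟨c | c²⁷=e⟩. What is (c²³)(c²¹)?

Compute (c²³) · (c²¹) by multiplying left to right and reducing via the relations at each step:
  (c²³) · c²¹ = c¹⁷

Answer: c¹⁷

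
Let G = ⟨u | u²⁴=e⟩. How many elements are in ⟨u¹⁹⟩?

|⟨u¹⁹⟩| equals the order of u¹⁹. Compute successive powers until reaching e:
  (u¹⁹)¹ = u¹⁹, (u¹⁹)² = u¹⁴, (u¹⁹)³ = u⁹, (u¹⁹)⁴ = u⁴, (u¹⁹)⁵ = u²³, (u¹⁹)⁶ = u¹⁸, (u¹⁹)⁷ = u¹³, (u¹⁹)⁸ = u⁸, (u¹⁹)⁹ = u³, (u¹⁹)¹⁰ = u²², (u¹⁹)¹¹ = u¹⁷, (u¹⁹)¹² = u¹², (u¹⁹)¹³ = u⁷, (u¹⁹)¹⁴ = u², (u¹⁹)¹⁵ = u²¹, (u¹⁹)¹⁶ = u¹⁶, (u¹⁹)¹⁷ = u¹¹, (u¹⁹)¹⁸ = u⁶, (u¹⁹)¹⁹ = u, (u¹⁹)²⁰ = u²⁰, (u¹⁹)²¹ = u¹⁵, (u¹⁹)²² = u¹⁰, (u¹⁹)²³ = u⁵, (u¹⁹)²⁴ = e.
The smallest positive k with (u¹⁹)ᵏ = e is 24, so |⟨u¹⁹⟩| = 24.

Answer: 24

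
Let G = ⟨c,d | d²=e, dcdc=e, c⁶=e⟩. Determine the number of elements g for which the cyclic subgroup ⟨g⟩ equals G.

⟨g⟩ = G would require ord(g) = |G| = 12, but the maximum element order in G is 6 < 12. So G is not cyclic and no single element generates it: the count is 0.

Answer: 0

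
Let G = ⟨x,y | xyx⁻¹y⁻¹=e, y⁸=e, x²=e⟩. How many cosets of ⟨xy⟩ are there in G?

First find ord(xy) by computing successive powers:
  (xy)¹ = xy, (xy)² = y², (xy)³ = xy³, (xy)⁴ = y⁴, (xy)⁵ = xy⁵, (xy)⁶ = y⁶, (xy)⁷ = xy⁷, (xy)⁸ = e.
So |⟨xy⟩| = ord(xy) = 8. With |G| = 16, by Lagrange [G : ⟨xy⟩] = 16/8 = 2.

Answer: 2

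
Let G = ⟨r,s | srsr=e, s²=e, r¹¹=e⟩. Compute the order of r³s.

Compute successive powers until reaching e:
  (r³s)¹ = r³s, (r³s)² = e.
The smallest positive k with (r³s)ᵏ = e is 2.

Answer: 2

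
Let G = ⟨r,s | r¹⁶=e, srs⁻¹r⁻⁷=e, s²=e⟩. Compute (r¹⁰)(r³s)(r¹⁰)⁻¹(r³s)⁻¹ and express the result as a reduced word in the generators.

[(r¹⁰), (r³s)] = (r¹⁰)·(r³s)·(r¹⁰)⁻¹·(r³s)⁻¹.
  (r¹⁰) · (r³s) = r¹³s
  (r¹³s) · (r⁶) = r⁷s
  (r⁷s) · (r¹¹s) = r⁴

Answer: r⁴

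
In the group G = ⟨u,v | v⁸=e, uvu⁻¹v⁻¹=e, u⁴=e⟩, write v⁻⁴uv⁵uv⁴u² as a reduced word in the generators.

Multiply left to right, reducing at each step:
  (v⁴) · u = uv⁴
  (uv⁴) · v⁵ = uv
  (uv) · u = u²v
  (u²v) · v⁴ = u²v⁵
  (u²v⁵) · u² = v⁵

Answer: v⁵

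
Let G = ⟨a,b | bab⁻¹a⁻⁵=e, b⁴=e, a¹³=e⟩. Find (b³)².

Compute successive powers of (b³), reducing at each step:
  (b³)²: (b³) · b³ = b²

Answer: b²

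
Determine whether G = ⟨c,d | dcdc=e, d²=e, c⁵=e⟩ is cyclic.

Every cyclic group is abelian. But c·d = cd while d·c = c⁴d, so c·d ≠ d·c and G is not abelian. Hence G is not cyclic.

Answer: No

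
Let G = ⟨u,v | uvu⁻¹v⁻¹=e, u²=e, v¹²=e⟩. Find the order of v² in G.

Compute successive powers until reaching e:
  (v²)¹ = v², (v²)² = v⁴, (v²)³ = v⁶, (v²)⁴ = v⁸, (v²)⁵ = v¹⁰, (v²)⁶ = e.
The smallest positive k with (v²)ᵏ = e is 6.

Answer: 6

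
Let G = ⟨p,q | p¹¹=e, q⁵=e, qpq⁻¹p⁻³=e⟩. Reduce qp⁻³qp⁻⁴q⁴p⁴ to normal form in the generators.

Multiply left to right, reducing at each step:
  q · p⁻³ = p²q
  (p²q) · q = p²q²
  (p²q²) · p⁻⁴ = p¹⁰q²
  (p¹⁰q²) · q⁴ = p¹⁰q
  (p¹⁰q) · p⁴ = q

Answer: q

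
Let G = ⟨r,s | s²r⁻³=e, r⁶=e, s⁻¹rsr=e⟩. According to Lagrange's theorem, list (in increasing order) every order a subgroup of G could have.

|G| = 12 = 2² · 3. By Lagrange's theorem the order of any subgroup divides 12; the divisors of 12 are 1, 2, 3, 4, 6, 12.

Answer: 1, 2, 3, 4, 6, 12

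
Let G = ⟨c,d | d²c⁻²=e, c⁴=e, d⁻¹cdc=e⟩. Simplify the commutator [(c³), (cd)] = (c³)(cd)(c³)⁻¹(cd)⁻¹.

[(c³), (cd)] = (c³)·(cd)·(c³)⁻¹·(cd)⁻¹.
  (c³) · (cd) = d
  d · c = cd⁻¹
  (cd⁻¹) · (cd⁻¹) = c²

Answer: c²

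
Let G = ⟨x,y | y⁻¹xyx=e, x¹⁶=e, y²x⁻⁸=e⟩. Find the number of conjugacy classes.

The conjugacy classes (representative and size) are:
  [e] (size 1), [x] (size 2), [x¹⁴] (size 2), [x³] (size 2), [x¹²] (size 2), [x⁵] (size 2), [x¹⁰] (size 2), [x⁷] (size 2), [x⁸] (size 1), [x⁶y] (size 8), [x³y⁻¹] (size 8).
Class equation: 1 + 2 + 2 + 2 + 2 + 2 + 2 + 2 + 1 + 8 + 8 = 32 = |G|. So G has 11 conjugacy classes.

Answer: 11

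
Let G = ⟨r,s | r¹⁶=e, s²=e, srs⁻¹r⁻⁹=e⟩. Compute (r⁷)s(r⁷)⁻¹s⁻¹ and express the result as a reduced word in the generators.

[(r⁷), s] = (r⁷)·s·(r⁷)⁻¹·s⁻¹.
  (r⁷) · s = r⁷s
  (r⁷s) · (r⁹) = r⁸s
  (r⁸s) · s = r⁸

Answer: r⁸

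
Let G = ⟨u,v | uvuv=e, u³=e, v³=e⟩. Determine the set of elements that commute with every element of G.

An element z ∈ Z(G) iff z commutes with every generator.
For example e is central: e·u = u = u·e; e·v = v = v·e.
Whereas u ∉ Z(G) since u·v = uv ≠ u²v² = v·u.
Checking each of the 12 elements this way gives Z(G) = {e}, of order 1.

Answer: {e}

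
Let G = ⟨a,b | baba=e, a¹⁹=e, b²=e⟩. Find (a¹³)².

Compute successive powers of (a¹³), reducing at each step:
  (a¹³)²: (a¹³) · a¹³ = a⁷

Answer: a⁷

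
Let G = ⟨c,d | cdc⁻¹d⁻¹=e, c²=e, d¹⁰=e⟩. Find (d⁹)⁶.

Compute successive powers of (d⁹), reducing at each step:
  (d⁹)²: (d⁹) · d⁹ = d⁸
  (d⁹)³: (d⁸) · d⁹ = d⁷
  (d⁹)⁴: (d⁷) · d⁹ = d⁶
  (d⁹)⁵: (d⁶) · d⁹ = d⁵
  (d⁹)⁶: (d⁵) · d⁹ = d⁴

Answer: d⁴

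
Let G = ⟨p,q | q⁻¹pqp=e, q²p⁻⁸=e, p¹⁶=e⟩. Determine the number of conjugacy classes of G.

The conjugacy classes (representative and size) are:
  [e] (size 1), [p] (size 2), [p¹⁴] (size 2), [p³] (size 2), [p¹²] (size 2), [p⁵] (size 2), [p¹⁰] (size 2), [p⁷] (size 2), [p⁸] (size 1), [p⁶q] (size 8), [p³q⁻¹] (size 8).
Class equation: 1 + 2 + 2 + 2 + 2 + 2 + 2 + 2 + 1 + 8 + 8 = 32 = |G|. So G has 11 conjugacy classes.

Answer: 11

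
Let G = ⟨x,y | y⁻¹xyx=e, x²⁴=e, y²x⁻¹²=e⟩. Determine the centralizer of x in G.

⟨x⟩ ⊆ C_G(x) since powers of x commute with x; so |C_G(x)| ≥ |⟨x⟩| = 24.
By orbit–stabilizer, |C_G(x)| = |G| / |conj. class of x| = 48 / 2 = 24.
The 24 elements commuting with x are {e, x, x², x³, x⁴, x⁵, x⁶, x⁷, x⁸, x⁹, x¹⁰, x¹¹, x¹², x¹³, x¹⁴, x¹⁵, x¹⁶, x¹⁷, x¹⁸, x¹⁹, x²⁰, x²¹, x²², x²³}.

Answer: {e, x, x², x³, x⁴, x⁵, x⁶, x⁷, x⁸, x⁹, x¹⁰, x¹¹, x¹², x¹³, x¹⁴, x¹⁵, x¹⁶, x¹⁷, x¹⁸, x¹⁹, x²⁰, x²¹, x²², x²³}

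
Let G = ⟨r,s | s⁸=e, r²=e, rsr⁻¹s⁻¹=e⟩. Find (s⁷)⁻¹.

The order of (s⁷) is 8 (smallest k with (s⁷)ᵏ = e), so (s⁷)⁻¹ = (s⁷)⁷ = s.
Check: (s⁷) · s → (s⁷) · s = e, giving e as required.

Answer: s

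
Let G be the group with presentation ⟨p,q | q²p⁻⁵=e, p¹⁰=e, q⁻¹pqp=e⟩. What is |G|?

Enumerate words in the generators, reducing via the relations: the distinct elements are
  {e, p, q, pq, p², p³, p⁴, p⁵, p⁶, p⁷, p⁸, p⁹, p²q, p³q, p⁴q, q⁻¹, pq⁻¹, p²q⁻¹, p³q⁻¹, p⁴q⁻¹}.
No further products give new elements, so |G| = 20.

Answer: 20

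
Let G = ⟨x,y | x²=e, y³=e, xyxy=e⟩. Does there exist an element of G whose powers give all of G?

Every cyclic group is abelian. But x·y = xy while y·x = xy², so x·y ≠ y·x and G is not abelian. Hence G is not cyclic.

Answer: No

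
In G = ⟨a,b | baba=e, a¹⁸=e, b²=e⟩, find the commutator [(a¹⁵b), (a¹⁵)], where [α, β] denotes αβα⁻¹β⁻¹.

[(a¹⁵b), (a¹⁵)] = (a¹⁵b)·(a¹⁵)·(a¹⁵b)⁻¹·(a¹⁵)⁻¹.
  (a¹⁵b) · (a¹⁵) = b
  b · (a¹⁵b) = a³
  (a³) · (a³) = a⁶

Answer: a⁶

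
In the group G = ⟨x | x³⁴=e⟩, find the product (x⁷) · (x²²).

Compute (x⁷) · (x²²) by multiplying left to right and reducing via the relations at each step:
  (x⁷) · x²² = x²⁹

Answer: x²⁹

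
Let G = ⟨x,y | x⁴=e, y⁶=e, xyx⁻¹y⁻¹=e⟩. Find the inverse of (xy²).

The order of (xy²) is 12 (smallest k with (xy²)ᵏ = e), so (xy²)⁻¹ = (xy²)¹¹ = x³y⁴.
Check: (xy²) · (x³y⁴) → (xy²) · x³ = y²;   (y²) · y⁴ = e, giving e as required.

Answer: x³y⁴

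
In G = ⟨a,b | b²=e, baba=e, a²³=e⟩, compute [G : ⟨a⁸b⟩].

First find ord(a⁸b) by computing successive powers:
  (a⁸b)¹ = a⁸b, (a⁸b)² = e.
So |⟨a⁸b⟩| = ord(a⁸b) = 2. With |G| = 46, by Lagrange [G : ⟨a⁸b⟩] = 46/2 = 23.

Answer: 23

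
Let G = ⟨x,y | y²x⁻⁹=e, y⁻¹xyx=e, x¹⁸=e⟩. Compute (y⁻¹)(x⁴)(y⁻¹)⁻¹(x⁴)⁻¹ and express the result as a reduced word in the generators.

[(y⁻¹), (x⁴)] = (y⁻¹)·(x⁴)·(y⁻¹)⁻¹·(x⁴)⁻¹.
  (y⁻¹) · (x⁴) = x⁵y
  (x⁵y) · y = x¹⁴
  (x¹⁴) · (x¹⁴) = x¹⁰

Answer: x¹⁰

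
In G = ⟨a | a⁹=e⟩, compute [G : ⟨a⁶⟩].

First find ord(a⁶) by computing successive powers:
  (a⁶)¹ = a⁶, (a⁶)² = a³, (a⁶)³ = e.
So |⟨a⁶⟩| = ord(a⁶) = 3. With |G| = 9, by Lagrange [G : ⟨a⁶⟩] = 9/3 = 3.

Answer: 3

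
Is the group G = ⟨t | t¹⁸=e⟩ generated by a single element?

|G| = 18. The element t has order 18 (its powers give 18 distinct elements), so ⟨t⟩ = G and G is cyclic.

Answer: Yes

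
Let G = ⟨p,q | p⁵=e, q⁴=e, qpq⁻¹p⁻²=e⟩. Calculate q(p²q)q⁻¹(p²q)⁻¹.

[q, (p²q)] = q·(p²q)·q⁻¹·(p²q)⁻¹.
  q · (p²q) = p⁴q²
  (p⁴q²) · (q³) = p⁴q
  (p⁴q) · (p⁴q³) = p²

Answer: p²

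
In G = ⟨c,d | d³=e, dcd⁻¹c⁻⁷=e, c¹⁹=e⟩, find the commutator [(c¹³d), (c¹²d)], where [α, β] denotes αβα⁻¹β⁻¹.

[(c¹³d), (c¹²d)] = (c¹³d)·(c¹²d)·(c¹³d)⁻¹·(c¹²d)⁻¹.
  (c¹³d) · (c¹²d) = c²d²
  (c²d²) · (c⁹d²) = c⁶d
  (c⁶d) · (cd²) = c¹³

Answer: c¹³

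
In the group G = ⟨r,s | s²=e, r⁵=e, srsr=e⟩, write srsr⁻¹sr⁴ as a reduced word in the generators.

Multiply left to right, reducing at each step:
  s · r = r⁴s
  (r⁴s) · s = r⁴
  (r⁴) · r⁻¹ = r³
  (r³) · s = r³s
  (r³s) · r⁴ = r⁴s

Answer: r⁴s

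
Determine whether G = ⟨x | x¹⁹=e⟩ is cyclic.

|G| = 19. The element x has order 19 (its powers give 19 distinct elements), so ⟨x⟩ = G and G is cyclic.

Answer: Yes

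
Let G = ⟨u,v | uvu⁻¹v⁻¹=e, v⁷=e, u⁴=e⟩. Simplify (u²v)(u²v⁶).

Compute (u²v) · (u²v⁶) by multiplying left to right and reducing via the relations at each step:
  (u²v) · u² = v
  v · v⁶ = e

Answer: e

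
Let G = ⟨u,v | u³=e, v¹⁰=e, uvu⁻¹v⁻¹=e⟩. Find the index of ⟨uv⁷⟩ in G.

First find ord(uv⁷) by computing successive powers:
  (uv⁷)¹ = uv⁷, (uv⁷)² = u²v⁴, (uv⁷)³ = v, (uv⁷)⁴ = uv⁸, (uv⁷)⁵ = u²v⁵, (uv⁷)⁶ = v², (uv⁷)⁷ = uv⁹, (uv⁷)⁸ = u²v⁶, (uv⁷)⁹ = v³, (uv⁷)¹⁰ = u, (uv⁷)¹¹ = u²v⁷, (uv⁷)¹² = v⁴, (uv⁷)¹³ = uv, (uv⁷)¹⁴ = u²v⁸, (uv⁷)¹⁵ = v⁵, (uv⁷)¹⁶ = uv², (uv⁷)¹⁷ = u²v⁹, (uv⁷)¹⁸ = v⁶, (uv⁷)¹⁹ = uv³, (uv⁷)²⁰ = u², (uv⁷)²¹ = v⁷, (uv⁷)²² = uv⁴, (uv⁷)²³ = u²v, (uv⁷)²⁴ = v⁸, (uv⁷)²⁵ = uv⁵, (uv⁷)²⁶ = u²v², (uv⁷)²⁷ = v⁹, (uv⁷)²⁸ = uv⁶, (uv⁷)²⁹ = u²v³, (uv⁷)³⁰ = e.
So |⟨uv⁷⟩| = ord(uv⁷) = 30. With |G| = 30, by Lagrange [G : ⟨uv⁷⟩] = 30/30 = 1.

Answer: 1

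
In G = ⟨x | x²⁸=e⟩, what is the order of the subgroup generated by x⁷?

|⟨x⁷⟩| equals the order of x⁷. Compute successive powers until reaching e:
  (x⁷)¹ = x⁷, (x⁷)² = x¹⁴, (x⁷)³ = x²¹, (x⁷)⁴ = e.
The smallest positive k with (x⁷)ᵏ = e is 4, so |⟨x⁷⟩| = 4.

Answer: 4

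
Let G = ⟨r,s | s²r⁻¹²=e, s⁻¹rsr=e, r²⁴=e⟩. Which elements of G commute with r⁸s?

⟨r⁸s⟩ ⊆ C_G(r⁸s) since powers of r⁸s commute with r⁸s; so |C_G(r⁸s)| ≥ |⟨r⁸s⟩| = 4.
By orbit–stabilizer, |C_G(r⁸s)| = |G| / |conj. class of r⁸s| = 48 / 12 = 4.
The 4 elements commuting with r⁸s are {e, r¹², r⁸s, r⁸s⁻¹}.

Answer: {e, r¹², r⁸s, r⁸s⁻¹}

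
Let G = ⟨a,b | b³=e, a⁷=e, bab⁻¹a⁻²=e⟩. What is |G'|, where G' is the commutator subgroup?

G' = [G, G] is generated by all commutators. The generator-pair commutators are: [a, b] = a⁶.
The subgroup they normally generate is {e, a, a², a³, a⁴, a⁵, a⁶}, of order 7.
Check: |G/G'| = 21/7 = 3 is the order of the abelianisation.

Answer: 7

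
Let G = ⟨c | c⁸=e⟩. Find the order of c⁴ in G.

Compute successive powers until reaching e:
  (c⁴)¹ = c⁴, (c⁴)² = e.
The smallest positive k with (c⁴)ᵏ = e is 2.

Answer: 2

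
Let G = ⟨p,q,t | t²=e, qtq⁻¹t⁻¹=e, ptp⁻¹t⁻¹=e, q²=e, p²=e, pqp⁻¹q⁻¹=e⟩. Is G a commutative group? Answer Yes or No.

Each pair of generators commutes: p·q = pq = q·p; p·t = pt = t·p; q·t = qt = t·q. Since the generators pairwise commute, every element of G commutes with every other, so G is abelian.

Answer: Yes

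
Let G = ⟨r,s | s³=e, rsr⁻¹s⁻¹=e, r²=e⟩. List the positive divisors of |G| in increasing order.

|G| = 6 = 2 · 3. By Lagrange's theorem the order of any subgroup divides 6; the divisors of 6 are 1, 2, 3, 6.

Answer: 1, 2, 3, 6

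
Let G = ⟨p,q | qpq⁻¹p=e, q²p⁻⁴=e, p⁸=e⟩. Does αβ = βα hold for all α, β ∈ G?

p·q = pq but q·p = p³q⁻¹, so p·q ≠ q·p and G is not abelian.

Answer: No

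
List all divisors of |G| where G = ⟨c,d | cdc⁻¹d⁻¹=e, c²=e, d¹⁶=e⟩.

|G| = 32 = 2⁵. By Lagrange's theorem the order of any subgroup divides 32; the divisors of 32 are 1, 2, 4, 8, 16, 32.

Answer: 1, 2, 4, 8, 16, 32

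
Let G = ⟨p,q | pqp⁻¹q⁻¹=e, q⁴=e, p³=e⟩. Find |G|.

Enumerate words in the generators, reducing via the relations: the distinct elements are
  {e, p, q, pq, p², q², q³, pq², pq³, p²q, p²q², p²q³}.
No further products give new elements, so |G| = 12.

Answer: 12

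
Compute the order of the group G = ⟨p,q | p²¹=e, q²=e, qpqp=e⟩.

Enumerate words in the generators, reducing via the relations: the distinct elements are
  {e, p, q, pq, p², p³, p⁴, p⁵, p⁶, p⁷, p⁸, p⁹, p²q, p²⁰, p³q, p¹², p¹³, p¹¹, p¹⁰, p¹⁴, p¹⁵, p¹⁶, p¹⁷, p¹⁸, p¹⁹, p⁴q, p⁵q, p⁶q, p⁷q, p⁸q, p⁹q, p²⁰q, p¹²q, p¹³q, p¹¹q, p¹⁰q, p¹⁴q, p¹⁵q, p¹⁶q, p¹⁷q, p¹⁸q, p¹⁹q}.
No further products give new elements, so |G| = 42.

Answer: 42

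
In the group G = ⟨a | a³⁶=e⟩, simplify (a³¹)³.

Compute successive powers of (a³¹), reducing at each step:
  (a³¹)²: (a³¹) · a³¹ = a²⁶
  (a³¹)³: (a²⁶) · a³¹ = a²¹

Answer: a²¹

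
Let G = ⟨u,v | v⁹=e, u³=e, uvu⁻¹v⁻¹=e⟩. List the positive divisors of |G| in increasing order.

|G| = 27 = 3³. By Lagrange's theorem the order of any subgroup divides 27; the divisors of 27 are 1, 3, 9, 27.

Answer: 1, 3, 9, 27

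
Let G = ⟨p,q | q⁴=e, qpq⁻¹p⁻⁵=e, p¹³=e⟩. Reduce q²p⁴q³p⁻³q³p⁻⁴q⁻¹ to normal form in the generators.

Multiply left to right, reducing at each step:
  (q²) · p⁴ = p⁹q²
  (p⁹q²) · q³ = p⁹q
  (p⁹q) · p⁻³ = p⁷q
  (p⁷q) · q³ = p⁷
  (p⁷) · p⁻⁴ = p³
  (p³) · q⁻¹ = p³q³

Answer: p³q³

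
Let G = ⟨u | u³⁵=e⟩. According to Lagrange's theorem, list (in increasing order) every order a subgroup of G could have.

|G| = 35 = 5 · 7. By Lagrange's theorem the order of any subgroup divides 35; the divisors of 35 are 1, 5, 7, 35.

Answer: 1, 5, 7, 35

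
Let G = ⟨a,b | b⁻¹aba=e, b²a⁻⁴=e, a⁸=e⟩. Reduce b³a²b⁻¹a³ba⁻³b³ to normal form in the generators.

Multiply left to right, reducing at each step:
  (b⁻¹) · a² = a²b
  (a²b) · b⁻¹ = a²
  (a²) · a³ = a⁵
  (a⁵) · b = ab⁻¹
  (ab⁻¹) · a⁻³ = b
  b · b³ = e

Answer: e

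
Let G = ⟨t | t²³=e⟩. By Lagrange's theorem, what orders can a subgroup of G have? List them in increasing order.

|G| = 23 = 23. By Lagrange's theorem the order of any subgroup divides 23; the divisors of 23 are 1, 23.

Answer: 1, 23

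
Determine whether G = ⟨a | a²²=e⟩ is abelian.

G has a single generator, so G is cyclic and hence abelian.

Answer: Yes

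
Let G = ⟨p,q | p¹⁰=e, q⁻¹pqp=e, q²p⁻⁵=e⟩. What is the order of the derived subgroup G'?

G' = [G, G] is generated by all commutators. The generator-pair commutators are: [p, q] = p².
The subgroup they normally generate is {e, p², p⁴, p⁶, p⁸}, of order 5.
Check: |G/G'| = 20/5 = 4 is the order of the abelianisation.

Answer: 5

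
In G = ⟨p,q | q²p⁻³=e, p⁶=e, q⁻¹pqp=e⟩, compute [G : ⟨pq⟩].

First find ord(pq) by computing successive powers:
  (pq)¹ = pq, (pq)² = p³, (pq)³ = pq⁻¹, (pq)⁴ = e.
So |⟨pq⟩| = ord(pq) = 4. With |G| = 12, by Lagrange [G : ⟨pq⟩] = 12/4 = 3.

Answer: 3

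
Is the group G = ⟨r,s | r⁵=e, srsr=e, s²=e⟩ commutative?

r·s = rs but s·r = r⁴s, so r·s ≠ s·r and G is not abelian.

Answer: No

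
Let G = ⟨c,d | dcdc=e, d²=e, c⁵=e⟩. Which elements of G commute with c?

⟨c⟩ ⊆ C_G(c) since powers of c commute with c; so |C_G(c)| ≥ |⟨c⟩| = 5.
By orbit–stabilizer, |C_G(c)| = |G| / |conj. class of c| = 10 / 2 = 5.
The 5 elements commuting with c are {e, c, c², c³, c⁴}.

Answer: {e, c, c², c³, c⁴}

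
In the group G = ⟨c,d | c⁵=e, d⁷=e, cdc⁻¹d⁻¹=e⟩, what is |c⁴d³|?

Compute successive powers until reaching e:
  (c⁴d³)¹ = c⁴d³, (c⁴d³)² = c³d⁶, (c⁴d³)³ = c²d², (c⁴d³)⁴ = cd⁵, (c⁴d³)⁵ = d, (c⁴d³)⁶ = c⁴d⁴, (c⁴d³)⁷ = c³, (c⁴d³)⁸ = c²d³, (c⁴d³)⁹ = cd⁶, (c⁴d³)¹⁰ = d², (c⁴d³)¹¹ = c⁴d⁵, (c⁴d³)¹² = c³d, (c⁴d³)¹³ = c²d⁴, (c⁴d³)¹⁴ = c, (c⁴d³)¹⁵ = d³, (c⁴d³)¹⁶ = c⁴d⁶, (c⁴d³)¹⁷ = c³d², (c⁴d³)¹⁸ = c²d⁵, (c⁴d³)¹⁹ = cd, (c⁴d³)²⁰ = d⁴, (c⁴d³)²¹ = c⁴, (c⁴d³)²² = c³d³, (c⁴d³)²³ = c²d⁶, (c⁴d³)²⁴ = cd², (c⁴d³)²⁵ = d⁵, (c⁴d³)²⁶ = c⁴d, (c⁴d³)²⁷ = c³d⁴, (c⁴d³)²⁸ = c², (c⁴d³)²⁹ = cd³, (c⁴d³)³⁰ = d⁶, (c⁴d³)³¹ = c⁴d², (c⁴d³)³² = c³d⁵, (c⁴d³)³³ = c²d, (c⁴d³)³⁴ = cd⁴, (c⁴d³)³⁵ = e.
The smallest positive k with (c⁴d³)ᵏ = e is 35.

Answer: 35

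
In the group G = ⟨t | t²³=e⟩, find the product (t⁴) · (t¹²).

Compute (t⁴) · (t¹²) by multiplying left to right and reducing via the relations at each step:
  (t⁴) · t¹² = t¹⁶

Answer: t¹⁶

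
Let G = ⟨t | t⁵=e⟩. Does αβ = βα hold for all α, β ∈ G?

G has a single generator, so G is cyclic and hence abelian.

Answer: Yes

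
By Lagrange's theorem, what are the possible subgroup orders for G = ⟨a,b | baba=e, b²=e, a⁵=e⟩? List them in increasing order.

|G| = 10 = 2 · 5. By Lagrange's theorem the order of any subgroup divides 10; the divisors of 10 are 1, 2, 5, 10.

Answer: 1, 2, 5, 10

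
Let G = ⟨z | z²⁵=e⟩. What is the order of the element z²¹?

Compute successive powers until reaching e:
  (z²¹)¹ = z²¹, (z²¹)² = z¹⁷, (z²¹)³ = z¹³, (z²¹)⁴ = z⁹, (z²¹)⁵ = z⁵, (z²¹)⁶ = z, (z²¹)⁷ = z²², (z²¹)⁸ = z¹⁸, (z²¹)⁹ = z¹⁴, (z²¹)¹⁰ = z¹⁰, (z²¹)¹¹ = z⁶, (z²¹)¹² = z², (z²¹)¹³ = z²³, (z²¹)¹⁴ = z¹⁹, (z²¹)¹⁵ = z¹⁵, (z²¹)¹⁶ = z¹¹, (z²¹)¹⁷ = z⁷, (z²¹)¹⁸ = z³, (z²¹)¹⁹ = z²⁴, (z²¹)²⁰ = z²⁰, (z²¹)²¹ = z¹⁶, (z²¹)²² = z¹², (z²¹)²³ = z⁸, (z²¹)²⁴ = z⁴, (z²¹)²⁵ = e.
The smallest positive k with (z²¹)ᵏ = e is 25.

Answer: 25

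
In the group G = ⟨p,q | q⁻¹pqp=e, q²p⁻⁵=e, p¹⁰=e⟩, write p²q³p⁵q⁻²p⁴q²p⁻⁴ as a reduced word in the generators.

Multiply left to right, reducing at each step:
  (p²) · q³ = p²q⁻¹
  (p²q⁻¹) · p⁵ = p²q
  (p²q) · q⁻² = p²q⁻¹
  (p²q⁻¹) · p⁴ = p³q
  (p³q) · q² = p³q⁻¹
  (p³q⁻¹) · p⁻⁴ = p²q

Answer: p²q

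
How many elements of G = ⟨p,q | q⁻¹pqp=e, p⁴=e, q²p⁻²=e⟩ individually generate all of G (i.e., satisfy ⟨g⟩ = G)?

⟨g⟩ = G would require ord(g) = |G| = 8, but the maximum element order in G is 4 < 8. So G is not cyclic and no single element generates it: the count is 0.

Answer: 0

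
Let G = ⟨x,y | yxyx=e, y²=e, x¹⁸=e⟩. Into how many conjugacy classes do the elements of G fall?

The conjugacy classes (representative and size) are:
  [e] (size 1), [x] (size 2), [x²] (size 2), [x³] (size 2), [x¹⁴] (size 2), [x⁵] (size 2), [x¹²] (size 2), [x⁷] (size 2), [x¹⁰] (size 2), [x⁹] (size 1), [x¹⁰y] (size 9), [xy] (size 9).
Class equation: 1 + 2 + 2 + 2 + 2 + 2 + 2 + 2 + 2 + 1 + 9 + 9 = 36 = |G|. So G has 12 conjugacy classes.

Answer: 12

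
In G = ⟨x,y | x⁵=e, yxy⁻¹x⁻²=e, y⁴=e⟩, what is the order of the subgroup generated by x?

|⟨x⟩| equals the order of x. Compute successive powers until reaching e:
  x¹ = x, x² = x², x³ = x³, x⁴ = x⁴, x⁵ = e.
The smallest positive k with xᵏ = e is 5, so |⟨x⟩| = 5.

Answer: 5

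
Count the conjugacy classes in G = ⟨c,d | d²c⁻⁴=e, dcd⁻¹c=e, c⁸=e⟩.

The conjugacy classes (representative and size) are:
  [e] (size 1), [c⁷] (size 2), [c²] (size 2), [c⁵] (size 2), [c⁴] (size 1), [c²d⁻¹] (size 4), [c³d] (size 4).
Class equation: 1 + 2 + 2 + 2 + 1 + 4 + 4 = 16 = |G|. So G has 7 conjugacy classes.

Answer: 7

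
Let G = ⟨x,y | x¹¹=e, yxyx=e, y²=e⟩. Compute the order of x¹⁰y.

Compute successive powers until reaching e:
  (x¹⁰y)¹ = x¹⁰y, (x¹⁰y)² = e.
The smallest positive k with (x¹⁰y)ᵏ = e is 2.

Answer: 2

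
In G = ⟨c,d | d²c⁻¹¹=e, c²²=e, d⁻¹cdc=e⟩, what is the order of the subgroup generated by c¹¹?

|⟨c¹¹⟩| equals the order of c¹¹. Compute successive powers until reaching e:
  (c¹¹)¹ = c¹¹, (c¹¹)² = e.
The smallest positive k with (c¹¹)ᵏ = e is 2, so |⟨c¹¹⟩| = 2.

Answer: 2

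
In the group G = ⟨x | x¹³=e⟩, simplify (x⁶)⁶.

Compute successive powers of (x⁶), reducing at each step:
  (x⁶)²: (x⁶) · x⁶ = x¹²
  (x⁶)³: (x¹²) · x⁶ = x⁵
  (x⁶)⁴: (x⁵) · x⁶ = x¹¹
  (x⁶)⁵: (x¹¹) · x⁶ = x⁴
  (x⁶)⁶: (x⁴) · x⁶ = x¹⁰

Answer: x¹⁰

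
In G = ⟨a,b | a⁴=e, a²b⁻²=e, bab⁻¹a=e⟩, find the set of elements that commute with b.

⟨b⟩ ⊆ C_G(b) since powers of b commute with b; so |C_G(b)| ≥ |⟨b⟩| = 4.
By orbit–stabilizer, |C_G(b)| = |G| / |conj. class of b| = 8 / 2 = 4.
The 4 elements commuting with b are {e, a², b, b⁻¹}.

Answer: {e, a², b, b⁻¹}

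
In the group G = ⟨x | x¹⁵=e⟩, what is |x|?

Compute successive powers until reaching e:
  x¹ = x, x² = x², x³ = x³, x⁴ = x⁴, x⁵ = x⁵, x⁶ = x⁶, x⁷ = x⁷, x⁸ = x⁸, x⁹ = x⁹, x¹⁰ = x¹⁰, x¹¹ = x¹¹, x¹² = x¹², x¹³ = x¹³, x¹⁴ = x¹⁴, x¹⁵ = e.
The smallest positive k with xᵏ = e is 15.

Answer: 15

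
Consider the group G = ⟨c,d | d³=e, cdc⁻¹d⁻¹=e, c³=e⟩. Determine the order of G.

Enumerate words in the generators, reducing via the relations: the distinct elements are
  {c, d, e, cd, c², d², cd², c²d, c²d²}.
No further products give new elements, so |G| = 9.

Answer: 9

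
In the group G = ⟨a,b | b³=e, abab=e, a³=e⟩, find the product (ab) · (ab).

Compute (ab) · (ab) by multiplying left to right and reducing via the relations at each step:
  (ab) · a = b²
  (b²) · b = e

Answer: e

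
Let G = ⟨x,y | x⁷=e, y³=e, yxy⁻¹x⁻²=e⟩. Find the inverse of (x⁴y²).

The order of (x⁴y²) is 3 (smallest k with (x⁴y²)ᵏ = e), so (x⁴y²)⁻¹ = (x⁴y²)² = x⁶y.
Check: (x⁴y²) · (x⁶y) → (x⁴y²) · x⁶ = y²;   (y²) · y = e, giving e as required.

Answer: x⁶y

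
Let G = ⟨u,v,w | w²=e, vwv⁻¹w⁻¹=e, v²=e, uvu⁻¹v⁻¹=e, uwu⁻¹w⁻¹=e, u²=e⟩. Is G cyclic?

|G| = 8, but the maximum element order in G is 2 < 8. No single element generates all of G, so G is not cyclic.

Answer: No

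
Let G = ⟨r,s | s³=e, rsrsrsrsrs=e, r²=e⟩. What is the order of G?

Enumerate words in the generators, reducing via the relations: the distinct elements are
  {e, r, s, rs, sr, s², rsr, rs², srs, s²r, rsrs, rs²r, srsr, srs², s²rs, rsrsr, rsrs², rs²rs, srs²r, s²rsr, s²rs², rsrs²r, rs²rsr, rs²rs², srsrs², srs²rs, s²rsrs, s²rs²r, rsrs²rs, rs²rsrs, rs²rs²r, srsrs²r, srs²rsr, srs²rs², s²rsrs², s²rs²rs, rsrs²rsr, rsrs²rs², rs²rsrs², srsrs²rs, srs²rsrs, s²rsrs²r, s²rs²rsr, rsrs²rsrs, rs²rsrs²r, srsrs²rs², srs²rsrs², s²rsrs²rs, s²rs²rsrs, rsrs²rsrs², rs²rsrs²rs, srs²rsrs²r, s²rsrs²rsr, s²rsrs²rs², s²rs²rsrs², rsrs²rsrs²r, rs²rsrs²rsr, rs²rsrs²rs², srs²rsrs²rs, rsrs²rsrs²rs}.
No further products give new elements, so |G| = 60.

Answer: 60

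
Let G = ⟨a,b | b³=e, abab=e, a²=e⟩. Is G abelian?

a·b = ab but b·a = ab², so a·b ≠ b·a and G is not abelian.

Answer: No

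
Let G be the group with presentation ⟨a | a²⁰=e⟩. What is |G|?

G is generated by a single element, so G is cyclic. The relator gives a²⁰ = e and no smaller power is forced to be e, so the 20 powers {a, e, a², a³, a⁴, a⁵, a⁶, a⁷, a⁸, a⁹, a¹², a¹³, a¹¹, a¹⁰, a¹⁴, a¹⁵, a¹⁶, a¹⁷, a¹⁸, a¹⁹} are distinct. Hence |G| = 20.

Answer: 20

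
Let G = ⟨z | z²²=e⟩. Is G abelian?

G has a single generator, so G is cyclic and hence abelian.

Answer: Yes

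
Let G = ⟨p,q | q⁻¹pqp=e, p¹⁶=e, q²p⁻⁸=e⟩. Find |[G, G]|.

G' = [G, G] is generated by all commutators. The generator-pair commutators are: [p, q] = p².
The subgroup they normally generate is {e, p², p⁴, p⁶, p⁸, p¹⁰, p¹², p¹⁴}, of order 8.
Check: |G/G'| = 32/8 = 4 is the order of the abelianisation.

Answer: 8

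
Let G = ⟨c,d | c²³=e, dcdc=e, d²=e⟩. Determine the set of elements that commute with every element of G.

An element z ∈ Z(G) iff z commutes with every generator.
For example e is central: e·c = c = c·e; e·d = d = d·e.
Whereas c ∉ Z(G) since c·d = cd ≠ c²²d = d·c.
Checking each of the 46 elements this way gives Z(G) = {e}, of order 1.

Answer: {e}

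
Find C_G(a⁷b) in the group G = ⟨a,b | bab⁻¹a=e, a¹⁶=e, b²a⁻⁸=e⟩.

⟨a⁷b⟩ ⊆ C_G(a⁷b) since powers of a⁷b commute with a⁷b; so |C_G(a⁷b)| ≥ |⟨a⁷b⟩| = 4.
By orbit–stabilizer, |C_G(a⁷b)| = |G| / |conj. class of a⁷b| = 32 / 8 = 4.
The 4 elements commuting with a⁷b are {e, a⁸, a⁷b⁻¹, a⁷b}.

Answer: {e, a⁸, a⁷b⁻¹, a⁷b}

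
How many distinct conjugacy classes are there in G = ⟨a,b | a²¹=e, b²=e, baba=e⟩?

The conjugacy classes (representative and size) are:
  [e] (size 1), [a²⁰] (size 2), [a²] (size 2), [a³] (size 2), [a¹⁷] (size 2), [a⁵] (size 2), [a⁶] (size 2), [a⁷] (size 2), [a⁸] (size 2), [a⁹] (size 2), [a¹⁰] (size 2), [b] (size 21).
Class equation: 1 + 2 + 2 + 2 + 2 + 2 + 2 + 2 + 2 + 2 + 2 + 21 = 42 = |G|. So G has 12 conjugacy classes.

Answer: 12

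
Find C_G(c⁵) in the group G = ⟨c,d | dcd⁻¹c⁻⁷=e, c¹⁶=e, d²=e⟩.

⟨c⁵⟩ ⊆ C_G(c⁵) since powers of c⁵ commute with c⁵; so |C_G(c⁵)| ≥ |⟨c⁵⟩| = 16.
By orbit–stabilizer, |C_G(c⁵)| = |G| / |conj. class of c⁵| = 32 / 2 = 16.
The 16 elements commuting with c⁵ are {e, c, c², c³, c⁴, c⁵, c⁶, c⁷, c⁸, c⁹, c¹⁰, c¹¹, c¹², c¹³, c¹⁴, c¹⁵}.

Answer: {e, c, c², c³, c⁴, c⁵, c⁶, c⁷, c⁸, c⁹, c¹⁰, c¹¹, c¹², c¹³, c¹⁴, c¹⁵}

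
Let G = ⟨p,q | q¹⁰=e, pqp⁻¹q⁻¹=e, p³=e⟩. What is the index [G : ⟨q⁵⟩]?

First find ord(q⁵) by computing successive powers:
  (q⁵)¹ = q⁵, (q⁵)² = e.
So |⟨q⁵⟩| = ord(q⁵) = 2. With |G| = 30, by Lagrange [G : ⟨q⁵⟩] = 30/2 = 15.

Answer: 15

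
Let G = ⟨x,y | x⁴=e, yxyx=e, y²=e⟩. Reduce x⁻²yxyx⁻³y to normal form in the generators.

Multiply left to right, reducing at each step:
  (x²) · y = x²y
  (x²y) · x = xy
  (xy) · y = x
  x · x⁻³ = x²
  (x²) · y = x²y

Answer: x²y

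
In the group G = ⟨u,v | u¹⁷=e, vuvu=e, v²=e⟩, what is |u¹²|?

Compute successive powers until reaching e:
  (u¹²)¹ = u¹², (u¹²)² = u⁷, (u¹²)³ = u², (u¹²)⁴ = u¹⁴, (u¹²)⁵ = u⁹, (u¹²)⁶ = u⁴, (u¹²)⁷ = u¹⁶, (u¹²)⁸ = u¹¹, (u¹²)⁹ = u⁶, (u¹²)¹⁰ = u, (u¹²)¹¹ = u¹³, (u¹²)¹² = u⁸, (u¹²)¹³ = u³, (u¹²)¹⁴ = u¹⁵, (u¹²)¹⁵ = u¹⁰, (u¹²)¹⁶ = u⁵, (u¹²)¹⁷ = e.
The smallest positive k with (u¹²)ᵏ = e is 17.

Answer: 17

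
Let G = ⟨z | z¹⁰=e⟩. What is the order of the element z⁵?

Compute successive powers until reaching e:
  (z⁵)¹ = z⁵, (z⁵)² = e.
The smallest positive k with (z⁵)ᵏ = e is 2.

Answer: 2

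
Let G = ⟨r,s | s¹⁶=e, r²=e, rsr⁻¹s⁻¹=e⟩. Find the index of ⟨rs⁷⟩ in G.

First find ord(rs⁷) by computing successive powers:
  (rs⁷)¹ = rs⁷, (rs⁷)² = s¹⁴, (rs⁷)³ = rs⁵, (rs⁷)⁴ = s¹², (rs⁷)⁵ = rs³, (rs⁷)⁶ = s¹⁰, (rs⁷)⁷ = rs, (rs⁷)⁸ = s⁸, (rs⁷)⁹ = rs¹⁵, (rs⁷)¹⁰ = s⁶, (rs⁷)¹¹ = rs¹³, (rs⁷)¹² = s⁴, (rs⁷)¹³ = rs¹¹, (rs⁷)¹⁴ = s², (rs⁷)¹⁵ = rs⁹, (rs⁷)¹⁶ = e.
So |⟨rs⁷⟩| = ord(rs⁷) = 16. With |G| = 32, by Lagrange [G : ⟨rs⁷⟩] = 32/16 = 2.

Answer: 2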